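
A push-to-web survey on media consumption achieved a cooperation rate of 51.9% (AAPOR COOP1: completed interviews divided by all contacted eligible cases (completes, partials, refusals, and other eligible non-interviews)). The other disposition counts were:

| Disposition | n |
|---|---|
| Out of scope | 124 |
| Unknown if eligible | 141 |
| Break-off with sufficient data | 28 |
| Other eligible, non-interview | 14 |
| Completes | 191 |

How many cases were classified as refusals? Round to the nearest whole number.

COOP1 = 191 / D = 0.519
D = 191 / 0.519 = 368.0
Remaining denominator categories sum to 233
refusals = 368.0 − 233 ≈ 135

135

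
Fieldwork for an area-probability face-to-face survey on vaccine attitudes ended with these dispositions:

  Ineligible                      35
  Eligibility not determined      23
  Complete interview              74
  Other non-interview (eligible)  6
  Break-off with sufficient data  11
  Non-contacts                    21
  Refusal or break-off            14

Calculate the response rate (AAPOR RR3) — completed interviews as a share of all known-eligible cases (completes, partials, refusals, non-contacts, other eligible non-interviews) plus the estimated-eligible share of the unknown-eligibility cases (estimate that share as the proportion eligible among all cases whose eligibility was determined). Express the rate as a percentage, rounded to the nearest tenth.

Numerator: 74
Eligible (known): 74 + 11 + 14 + 21 + 6 = 126
e = 126 / (126 + 35) = 126 / 161 = 0.7826
Estimated eligible among unknowns: 0.7826 × 23 = 18.00
Base: 126 + 18.00 = 144.00
RR3 = 74 / 144.00 = 0.5139

51.4%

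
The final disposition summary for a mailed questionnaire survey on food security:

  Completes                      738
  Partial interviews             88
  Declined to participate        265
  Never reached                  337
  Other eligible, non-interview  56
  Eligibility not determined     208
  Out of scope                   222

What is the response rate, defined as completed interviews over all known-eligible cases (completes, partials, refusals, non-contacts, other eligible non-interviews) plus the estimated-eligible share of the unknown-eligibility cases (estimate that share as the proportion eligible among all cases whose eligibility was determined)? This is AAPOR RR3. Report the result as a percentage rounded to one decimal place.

Top: 738
Known eligible: 738 + 88 + 265 + 337 + 56 = 1484
e = 1484 / (1484 + 222) = 1484 / 1706 = 0.8699
e × U: 0.8699 × 208 = 180.94
Denominator: 1484 + 180.94 = 1664.94
RR3 = 738 / 1664.94 = 0.4433

44.3%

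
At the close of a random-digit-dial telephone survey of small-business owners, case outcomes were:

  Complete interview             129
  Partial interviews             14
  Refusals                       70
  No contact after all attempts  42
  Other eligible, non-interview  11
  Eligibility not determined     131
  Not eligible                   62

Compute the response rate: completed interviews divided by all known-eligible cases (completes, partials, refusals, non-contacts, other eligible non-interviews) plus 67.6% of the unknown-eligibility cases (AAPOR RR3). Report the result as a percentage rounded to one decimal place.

36.4%

Num: 129
Known eligible: 129 + 14 + 70 + 42 + 11 = 266
e × U: 0.6760 × 131 = 88.56
Denom: 266 + 88.56 = 354.56
RR3 = 129 / 354.56 = 0.3638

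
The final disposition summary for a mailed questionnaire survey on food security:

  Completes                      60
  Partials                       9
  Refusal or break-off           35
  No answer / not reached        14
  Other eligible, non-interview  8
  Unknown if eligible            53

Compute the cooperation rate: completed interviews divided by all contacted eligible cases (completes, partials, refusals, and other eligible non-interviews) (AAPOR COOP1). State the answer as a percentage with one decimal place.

53.6%

Numerator → 60
Denominator → 60 + 9 + 35 + 8 = 112
COOP1 = 60 / 112 = 0.5357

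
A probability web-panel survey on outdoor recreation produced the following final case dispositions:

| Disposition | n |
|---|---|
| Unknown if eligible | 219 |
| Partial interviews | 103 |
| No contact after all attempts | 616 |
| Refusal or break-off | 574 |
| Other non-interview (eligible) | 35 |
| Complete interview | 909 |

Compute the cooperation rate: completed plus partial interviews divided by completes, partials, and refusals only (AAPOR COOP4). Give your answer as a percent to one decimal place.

63.8%

Top: 909 + 103 = 1012
Base: 909 + 103 + 574 = 1586
COOP4 = 1012 / 1586 = 0.6381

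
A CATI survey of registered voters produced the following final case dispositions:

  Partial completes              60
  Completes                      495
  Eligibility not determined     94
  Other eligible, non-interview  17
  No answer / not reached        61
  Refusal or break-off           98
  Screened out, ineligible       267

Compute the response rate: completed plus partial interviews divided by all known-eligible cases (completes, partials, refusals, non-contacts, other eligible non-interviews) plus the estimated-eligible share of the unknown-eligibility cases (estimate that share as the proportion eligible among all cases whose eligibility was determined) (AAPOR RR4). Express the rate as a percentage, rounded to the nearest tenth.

69.4%

Num → 495 + 60 = 555
Known eligible → 495 + 60 + 98 + 61 + 17 = 731
e = 731 / (731 + 267) = 731 / 998 = 0.7325
Eligible share of unknowns → 0.7325 × 94 = 68.86
Denom → 731 + 68.86 = 799.86
RR4 = 555 / 799.86 = 0.6939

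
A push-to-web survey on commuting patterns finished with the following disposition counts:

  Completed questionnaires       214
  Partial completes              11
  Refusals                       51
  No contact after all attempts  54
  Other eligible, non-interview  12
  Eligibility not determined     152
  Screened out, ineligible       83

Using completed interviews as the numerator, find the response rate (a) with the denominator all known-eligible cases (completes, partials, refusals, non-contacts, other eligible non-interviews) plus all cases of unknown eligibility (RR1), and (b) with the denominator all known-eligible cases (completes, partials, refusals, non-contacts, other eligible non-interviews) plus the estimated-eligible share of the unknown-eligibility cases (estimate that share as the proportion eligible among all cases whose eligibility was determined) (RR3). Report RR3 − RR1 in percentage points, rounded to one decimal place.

Top: 214
Base: 214 + 11 + 51 + 54 + 12 + 152 = 494
RR1 = 214 / 494 = 0.4332
Known eligible: 214 + 11 + 51 + 54 + 12 = 342
e = 342 / (342 + 83) = 342 / 425 = 0.8047
e × U: 0.8047 × 152 = 122.31
Base: 342 + 122.31 = 464.31
RR3 = 214 / 464.31 = 0.4609
Difference = 46.09 − 43.32 = 2.77 percentage points

2.8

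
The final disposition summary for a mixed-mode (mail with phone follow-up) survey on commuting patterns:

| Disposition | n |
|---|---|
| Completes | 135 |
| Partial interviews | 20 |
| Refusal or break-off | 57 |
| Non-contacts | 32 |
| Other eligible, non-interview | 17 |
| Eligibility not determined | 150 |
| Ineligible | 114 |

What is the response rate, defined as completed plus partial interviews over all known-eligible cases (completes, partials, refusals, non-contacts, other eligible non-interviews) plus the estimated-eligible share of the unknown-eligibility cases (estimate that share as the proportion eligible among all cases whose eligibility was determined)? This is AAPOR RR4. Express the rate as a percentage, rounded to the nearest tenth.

42.4%

Numerator → 135 + 20 = 155
Determined eligible → 135 + 20 + 57 + 32 + 17 = 261
e = 261 / (261 + 114) = 261 / 375 = 0.6960
Estimated eligible among unknowns → 0.6960 × 150 = 104.40
Base → 261 + 104.40 = 365.40
RR4 = 155 / 365.40 = 0.4242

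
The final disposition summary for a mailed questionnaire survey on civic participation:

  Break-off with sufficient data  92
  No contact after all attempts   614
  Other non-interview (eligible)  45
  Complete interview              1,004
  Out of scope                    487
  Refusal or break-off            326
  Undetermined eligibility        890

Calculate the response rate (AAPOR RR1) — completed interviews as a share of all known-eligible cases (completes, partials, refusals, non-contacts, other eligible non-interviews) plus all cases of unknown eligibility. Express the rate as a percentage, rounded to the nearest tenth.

Top → 1004
Denominator → 1004 + 92 + 326 + 614 + 45 + 890 = 2971
RR1 = 1004 / 2971 = 0.3379

33.8%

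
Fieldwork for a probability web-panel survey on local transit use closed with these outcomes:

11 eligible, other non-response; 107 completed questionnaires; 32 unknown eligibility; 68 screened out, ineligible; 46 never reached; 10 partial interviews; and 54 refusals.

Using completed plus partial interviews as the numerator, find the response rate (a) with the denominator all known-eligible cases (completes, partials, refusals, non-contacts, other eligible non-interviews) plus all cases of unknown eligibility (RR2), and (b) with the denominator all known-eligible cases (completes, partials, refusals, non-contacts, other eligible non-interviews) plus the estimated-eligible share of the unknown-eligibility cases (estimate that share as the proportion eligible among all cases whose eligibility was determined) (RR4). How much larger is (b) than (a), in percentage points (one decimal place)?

1.3

Top → 107 + 10 = 117
Base → 107 + 10 + 54 + 46 + 11 + 32 = 260
RR2 = 117 / 260 = 0.4500
Determined eligible → 107 + 10 + 54 + 46 + 11 = 228
e = 228 / (228 + 68) = 228 / 296 = 0.7703
Estimated eligible among unknowns → 0.7703 × 32 = 24.65
Base → 228 + 24.65 = 252.65
RR4 = 117 / 252.65 = 0.4631
Difference = 46.31 − 45.00 = 1.31 percentage points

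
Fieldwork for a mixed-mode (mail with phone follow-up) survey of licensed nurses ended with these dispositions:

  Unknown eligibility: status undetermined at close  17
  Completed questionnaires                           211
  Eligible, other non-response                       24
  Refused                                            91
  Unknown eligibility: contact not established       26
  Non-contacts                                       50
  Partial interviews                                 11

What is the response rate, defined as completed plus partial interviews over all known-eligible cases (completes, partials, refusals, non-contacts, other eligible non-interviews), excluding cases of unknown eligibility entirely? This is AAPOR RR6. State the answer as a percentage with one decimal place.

Unknown if eligible = 26 + 17 = 43
Top → 211 + 11 = 222
Denominator → 211 + 11 + 91 + 50 + 24 = 387
RR6 = 222 / 387 = 0.5736

57.4%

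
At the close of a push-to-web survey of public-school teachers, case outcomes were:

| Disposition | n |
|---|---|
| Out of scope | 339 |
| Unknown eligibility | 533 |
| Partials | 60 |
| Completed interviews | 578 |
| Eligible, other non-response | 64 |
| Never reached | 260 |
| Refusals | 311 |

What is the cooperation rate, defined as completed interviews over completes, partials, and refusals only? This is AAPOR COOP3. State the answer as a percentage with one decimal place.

60.9%

Numerator → 578
Denom → 578 + 60 + 311 = 949
COOP3 = 578 / 949 = 0.6091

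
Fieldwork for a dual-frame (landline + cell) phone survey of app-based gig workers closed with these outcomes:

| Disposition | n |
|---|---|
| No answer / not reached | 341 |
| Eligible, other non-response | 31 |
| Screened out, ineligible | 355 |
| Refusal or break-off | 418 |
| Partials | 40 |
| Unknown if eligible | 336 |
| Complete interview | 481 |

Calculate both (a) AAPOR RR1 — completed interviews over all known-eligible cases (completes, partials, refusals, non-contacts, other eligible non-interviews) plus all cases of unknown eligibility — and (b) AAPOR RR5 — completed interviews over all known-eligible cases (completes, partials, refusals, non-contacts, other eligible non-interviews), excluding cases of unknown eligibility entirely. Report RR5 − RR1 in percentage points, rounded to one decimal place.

7.5

Numerator: 481
Denom: 481 + 40 + 418 + 341 + 31 + 336 = 1647
RR1 = 481 / 1647 = 0.2920
Denom: 481 + 40 + 418 + 341 + 31 = 1311
RR5 = 481 / 1311 = 0.3669
Difference = 36.69 − 29.20 = 7.49 percentage points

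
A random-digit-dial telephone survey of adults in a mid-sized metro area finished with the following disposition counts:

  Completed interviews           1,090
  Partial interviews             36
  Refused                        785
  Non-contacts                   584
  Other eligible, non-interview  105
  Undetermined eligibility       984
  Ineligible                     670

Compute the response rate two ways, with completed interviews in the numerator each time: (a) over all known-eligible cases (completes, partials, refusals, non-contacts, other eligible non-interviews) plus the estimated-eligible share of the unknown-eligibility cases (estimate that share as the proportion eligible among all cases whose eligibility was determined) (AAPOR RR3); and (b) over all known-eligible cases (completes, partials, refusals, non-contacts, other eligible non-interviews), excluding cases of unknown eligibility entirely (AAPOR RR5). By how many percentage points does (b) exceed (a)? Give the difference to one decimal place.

Num: 1090
Determined eligible: 1090 + 36 + 785 + 584 + 105 = 2600
e = 2600 / (2600 + 670) = 2600 / 3270 = 0.7951
Estimated eligible among unknowns: 0.7951 × 984 = 782.38
Base: 2600 + 782.38 = 3382.38
RR3 = 1090 / 3382.38 = 0.3223
Base: 1090 + 36 + 785 + 584 + 105 = 2600
RR5 = 1090 / 2600 = 0.4192
Difference = 41.92 − 32.23 = 9.69 percentage points

9.7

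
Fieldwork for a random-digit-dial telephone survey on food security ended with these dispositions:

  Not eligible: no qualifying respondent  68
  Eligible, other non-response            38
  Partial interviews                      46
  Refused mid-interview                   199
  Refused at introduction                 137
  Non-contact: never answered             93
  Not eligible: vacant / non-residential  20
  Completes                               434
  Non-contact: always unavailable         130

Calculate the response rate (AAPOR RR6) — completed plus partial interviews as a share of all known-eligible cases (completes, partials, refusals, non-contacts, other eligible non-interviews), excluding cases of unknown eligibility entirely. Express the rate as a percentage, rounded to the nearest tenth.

44.6%

Refused = 137 + 199 = 336
No contact after all attempts = 93 + 130 = 223
Out of scope = 68 + 20 = 88
Num = 434 + 46 = 480
Base = 434 + 46 + 336 + 223 + 38 = 1077
RR6 = 480 / 1077 = 0.4457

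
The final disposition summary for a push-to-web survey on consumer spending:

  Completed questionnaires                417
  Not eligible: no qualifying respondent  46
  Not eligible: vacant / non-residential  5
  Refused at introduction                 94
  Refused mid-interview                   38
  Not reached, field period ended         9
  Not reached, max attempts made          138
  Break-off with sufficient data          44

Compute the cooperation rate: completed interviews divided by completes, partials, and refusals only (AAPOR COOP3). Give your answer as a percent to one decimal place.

70.3%

Declined to participate = 94 + 38 = 132
No contact after all attempts = 9 + 138 = 147
Screened out, ineligible = 46 + 5 = 51
Numerator: 417
Base: 417 + 44 + 132 = 593
COOP3 = 417 / 593 = 0.7032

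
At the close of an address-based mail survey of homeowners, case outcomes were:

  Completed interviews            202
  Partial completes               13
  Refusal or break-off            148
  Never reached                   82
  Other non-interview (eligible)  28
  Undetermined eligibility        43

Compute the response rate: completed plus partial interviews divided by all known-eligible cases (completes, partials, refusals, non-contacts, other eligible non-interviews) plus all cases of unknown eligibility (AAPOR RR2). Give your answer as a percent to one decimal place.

Num = 202 + 13 = 215
Base = 202 + 13 + 148 + 82 + 28 + 43 = 516
RR2 = 215 / 516 = 0.4167

41.7%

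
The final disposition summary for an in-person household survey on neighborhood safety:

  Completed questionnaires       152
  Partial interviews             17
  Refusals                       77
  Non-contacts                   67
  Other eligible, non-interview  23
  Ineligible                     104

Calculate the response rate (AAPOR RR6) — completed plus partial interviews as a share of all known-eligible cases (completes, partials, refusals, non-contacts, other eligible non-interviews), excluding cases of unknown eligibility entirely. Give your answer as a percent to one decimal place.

Num → 152 + 17 = 169
Denom → 152 + 17 + 77 + 67 + 23 = 336
RR6 = 169 / 336 = 0.5030

50.3%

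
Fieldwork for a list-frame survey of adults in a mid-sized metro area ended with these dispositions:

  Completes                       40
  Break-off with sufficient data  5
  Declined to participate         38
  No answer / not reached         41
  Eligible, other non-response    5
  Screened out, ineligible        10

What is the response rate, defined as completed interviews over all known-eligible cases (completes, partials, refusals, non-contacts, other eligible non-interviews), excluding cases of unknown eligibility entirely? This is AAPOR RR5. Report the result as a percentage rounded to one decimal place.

Top → 40
Denominator → 40 + 5 + 38 + 41 + 5 = 129
RR5 = 40 / 129 = 0.3101

31.0%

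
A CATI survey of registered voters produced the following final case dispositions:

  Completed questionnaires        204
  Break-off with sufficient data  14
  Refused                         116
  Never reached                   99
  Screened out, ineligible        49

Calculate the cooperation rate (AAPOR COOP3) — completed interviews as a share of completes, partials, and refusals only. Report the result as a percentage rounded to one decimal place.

61.1%

Numerator → 204
Denom → 204 + 14 + 116 = 334
COOP3 = 204 / 334 = 0.6108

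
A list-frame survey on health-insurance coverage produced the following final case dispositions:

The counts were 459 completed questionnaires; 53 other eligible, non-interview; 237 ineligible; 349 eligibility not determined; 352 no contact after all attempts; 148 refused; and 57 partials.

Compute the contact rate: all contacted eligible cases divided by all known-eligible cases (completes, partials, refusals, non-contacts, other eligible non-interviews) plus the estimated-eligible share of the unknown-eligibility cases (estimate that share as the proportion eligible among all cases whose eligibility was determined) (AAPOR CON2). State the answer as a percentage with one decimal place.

Top → 459 + 57 + 148 + 53 = 717
Known eligible → 459 + 57 + 148 + 352 + 53 = 1069
e = 1069 / (1069 + 237) = 1069 / 1306 = 0.8185
Eligible share of unknowns → 0.8185 × 349 = 285.66
Denominator → 1069 + 285.66 = 1354.66
CON2 = 717 / 1354.66 = 0.5293

52.9%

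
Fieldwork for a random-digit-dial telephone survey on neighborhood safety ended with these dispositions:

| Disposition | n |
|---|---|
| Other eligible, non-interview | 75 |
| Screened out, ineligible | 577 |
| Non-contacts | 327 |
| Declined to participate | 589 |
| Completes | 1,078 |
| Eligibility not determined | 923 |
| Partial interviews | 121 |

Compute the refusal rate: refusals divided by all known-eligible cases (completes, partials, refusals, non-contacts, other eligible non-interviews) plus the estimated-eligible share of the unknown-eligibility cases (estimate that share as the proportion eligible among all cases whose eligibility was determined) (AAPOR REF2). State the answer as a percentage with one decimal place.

Top: 589
Known eligible: 1078 + 121 + 589 + 327 + 75 = 2190
e = 2190 / (2190 + 577) = 2190 / 2767 = 0.7915
e × U: 0.7915 × 923 = 730.55
Denominator: 2190 + 730.55 = 2920.55
REF2 = 589 / 2920.55 = 0.2017

20.2%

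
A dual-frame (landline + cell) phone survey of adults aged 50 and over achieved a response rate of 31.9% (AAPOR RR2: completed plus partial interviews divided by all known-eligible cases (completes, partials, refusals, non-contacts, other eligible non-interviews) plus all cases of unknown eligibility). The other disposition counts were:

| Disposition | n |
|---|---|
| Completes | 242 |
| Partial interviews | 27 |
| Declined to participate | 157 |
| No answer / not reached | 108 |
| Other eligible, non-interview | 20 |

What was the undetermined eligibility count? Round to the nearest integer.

Num: 242 + 27 = 269
RR2 = 269 / D = 0.319
D = 269 / 0.319 = 843.3
Remaining denominator categories sum to 554
undetermined eligibility = 843.3 − 554 ≈ 289

289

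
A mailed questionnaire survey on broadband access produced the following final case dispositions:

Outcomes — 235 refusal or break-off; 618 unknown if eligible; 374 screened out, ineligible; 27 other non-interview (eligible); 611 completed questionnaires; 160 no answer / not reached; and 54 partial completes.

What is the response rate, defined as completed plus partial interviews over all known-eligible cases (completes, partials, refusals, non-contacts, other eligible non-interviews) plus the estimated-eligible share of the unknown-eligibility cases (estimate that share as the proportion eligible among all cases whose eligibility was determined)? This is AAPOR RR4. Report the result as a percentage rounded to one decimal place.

Top → 611 + 54 = 665
Determined eligible → 611 + 54 + 235 + 160 + 27 = 1087
e = 1087 / (1087 + 374) = 1087 / 1461 = 0.7440
Estimated eligible among unknowns → 0.7440 × 618 = 459.79
Base → 1087 + 459.79 = 1546.79
RR4 = 665 / 1546.79 = 0.4299

43.0%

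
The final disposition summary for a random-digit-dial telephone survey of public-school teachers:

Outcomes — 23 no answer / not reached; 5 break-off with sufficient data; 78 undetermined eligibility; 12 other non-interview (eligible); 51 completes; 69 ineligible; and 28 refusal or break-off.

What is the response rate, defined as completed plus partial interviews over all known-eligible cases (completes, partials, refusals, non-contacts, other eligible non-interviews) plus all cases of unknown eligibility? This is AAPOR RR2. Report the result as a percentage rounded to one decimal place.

28.4%

Numerator → 51 + 5 = 56
Base → 51 + 5 + 28 + 23 + 12 + 78 = 197
RR2 = 56 / 197 = 0.2843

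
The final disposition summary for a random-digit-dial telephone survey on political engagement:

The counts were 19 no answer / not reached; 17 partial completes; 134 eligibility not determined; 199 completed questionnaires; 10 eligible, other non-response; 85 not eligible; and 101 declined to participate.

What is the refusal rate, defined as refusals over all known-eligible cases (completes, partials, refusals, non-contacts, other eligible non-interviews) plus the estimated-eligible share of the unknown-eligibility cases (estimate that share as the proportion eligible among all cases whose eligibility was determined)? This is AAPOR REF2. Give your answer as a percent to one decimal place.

22.3%

Numerator = 101
Known eligible = 199 + 17 + 101 + 19 + 10 = 346
e = 346 / (346 + 85) = 346 / 431 = 0.8028
e × U = 0.8028 × 134 = 107.58
Base = 346 + 107.58 = 453.58
REF2 = 101 / 453.58 = 0.2227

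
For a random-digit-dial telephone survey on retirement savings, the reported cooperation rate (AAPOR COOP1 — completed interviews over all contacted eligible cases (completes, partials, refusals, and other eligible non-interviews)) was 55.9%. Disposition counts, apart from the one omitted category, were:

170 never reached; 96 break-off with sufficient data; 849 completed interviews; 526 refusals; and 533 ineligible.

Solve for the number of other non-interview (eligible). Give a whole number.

COOP1 = 849 / D = 0.559
D = 849 / 0.559 = 1518.8
Remaining denominator categories sum to 1471
other non-interview (eligible) = 1518.8 − 1471 ≈ 48

48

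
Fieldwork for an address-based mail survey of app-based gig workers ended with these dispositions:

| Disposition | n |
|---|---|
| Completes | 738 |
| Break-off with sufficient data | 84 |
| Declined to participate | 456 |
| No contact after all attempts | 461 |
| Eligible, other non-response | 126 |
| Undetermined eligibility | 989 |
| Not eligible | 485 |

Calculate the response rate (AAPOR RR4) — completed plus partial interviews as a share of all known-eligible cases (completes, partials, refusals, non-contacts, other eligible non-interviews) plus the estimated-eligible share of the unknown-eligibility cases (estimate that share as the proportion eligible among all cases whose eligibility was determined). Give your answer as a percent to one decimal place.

31.0%

Num: 738 + 84 = 822
Determined eligible: 738 + 84 + 456 + 461 + 126 = 1865
e = 1865 / (1865 + 485) = 1865 / 2350 = 0.7936
Eligible share of unknowns: 0.7936 × 989 = 784.87
Denom: 1865 + 784.87 = 2649.87
RR4 = 822 / 2649.87 = 0.3102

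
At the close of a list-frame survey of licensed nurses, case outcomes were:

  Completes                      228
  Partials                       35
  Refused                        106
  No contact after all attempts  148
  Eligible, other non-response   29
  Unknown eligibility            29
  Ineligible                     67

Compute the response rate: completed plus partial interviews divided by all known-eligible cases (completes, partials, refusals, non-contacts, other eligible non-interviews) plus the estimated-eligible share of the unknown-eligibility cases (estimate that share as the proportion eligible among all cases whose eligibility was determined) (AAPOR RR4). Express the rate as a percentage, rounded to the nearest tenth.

Num = 228 + 35 = 263
Eligible (known) = 228 + 35 + 106 + 148 + 29 = 546
e = 546 / (546 + 67) = 546 / 613 = 0.8907
Eligible share of unknowns = 0.8907 × 29 = 25.83
Denominator = 546 + 25.83 = 571.83
RR4 = 263 / 571.83 = 0.4599

46.0%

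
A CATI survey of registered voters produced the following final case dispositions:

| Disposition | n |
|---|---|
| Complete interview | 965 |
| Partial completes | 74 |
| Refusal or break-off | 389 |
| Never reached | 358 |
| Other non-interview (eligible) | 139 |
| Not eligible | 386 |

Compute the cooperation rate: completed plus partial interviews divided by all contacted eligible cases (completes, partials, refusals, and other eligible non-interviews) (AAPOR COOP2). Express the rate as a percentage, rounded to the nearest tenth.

Numerator: 965 + 74 = 1039
Denominator: 965 + 74 + 389 + 139 = 1567
COOP2 = 1039 / 1567 = 0.6631

66.3%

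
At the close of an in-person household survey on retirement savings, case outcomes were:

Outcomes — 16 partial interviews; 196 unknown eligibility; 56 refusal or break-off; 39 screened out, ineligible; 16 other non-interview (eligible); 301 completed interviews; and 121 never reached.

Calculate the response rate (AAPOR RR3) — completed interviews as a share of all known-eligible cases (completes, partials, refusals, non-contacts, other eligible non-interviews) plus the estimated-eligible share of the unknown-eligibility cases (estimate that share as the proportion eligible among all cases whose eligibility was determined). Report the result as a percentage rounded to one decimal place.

Numerator: 301
Eligible (known): 301 + 16 + 56 + 121 + 16 = 510
e = 510 / (510 + 39) = 510 / 549 = 0.9290
Eligible share of unknowns: 0.9290 × 196 = 182.08
Base: 510 + 182.08 = 692.08
RR3 = 301 / 692.08 = 0.4349

43.5%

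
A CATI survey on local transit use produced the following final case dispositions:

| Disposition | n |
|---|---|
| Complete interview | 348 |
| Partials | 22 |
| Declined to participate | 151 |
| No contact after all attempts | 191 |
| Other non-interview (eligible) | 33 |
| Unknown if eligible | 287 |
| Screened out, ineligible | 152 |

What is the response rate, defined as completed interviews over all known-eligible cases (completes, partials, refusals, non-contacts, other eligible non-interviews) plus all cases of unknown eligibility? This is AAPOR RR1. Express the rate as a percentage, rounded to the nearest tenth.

Top: 348
Denominator: 348 + 22 + 151 + 191 + 33 + 287 = 1032
RR1 = 348 / 1032 = 0.3372

33.7%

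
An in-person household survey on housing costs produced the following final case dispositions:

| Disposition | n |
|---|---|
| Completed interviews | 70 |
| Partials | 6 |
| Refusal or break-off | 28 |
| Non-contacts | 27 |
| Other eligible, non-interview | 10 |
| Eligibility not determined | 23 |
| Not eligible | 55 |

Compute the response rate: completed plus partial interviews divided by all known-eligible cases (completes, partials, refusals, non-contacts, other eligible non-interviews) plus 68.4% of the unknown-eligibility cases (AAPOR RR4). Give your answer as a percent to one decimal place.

48.5%

Num → 70 + 6 = 76
Determined eligible → 70 + 6 + 28 + 27 + 10 = 141
Eligible share of unknowns → 0.6840 × 23 = 15.73
Base → 141 + 15.73 = 156.73
RR4 = 76 / 156.73 = 0.4849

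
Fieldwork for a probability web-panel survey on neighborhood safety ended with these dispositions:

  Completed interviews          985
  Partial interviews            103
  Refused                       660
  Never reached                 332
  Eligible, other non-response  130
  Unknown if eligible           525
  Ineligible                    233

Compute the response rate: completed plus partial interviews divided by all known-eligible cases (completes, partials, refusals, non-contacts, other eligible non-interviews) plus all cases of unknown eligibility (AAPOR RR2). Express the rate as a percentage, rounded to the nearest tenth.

Num = 985 + 103 = 1088
Base = 985 + 103 + 660 + 332 + 130 + 525 = 2735
RR2 = 1088 / 2735 = 0.3978

39.8%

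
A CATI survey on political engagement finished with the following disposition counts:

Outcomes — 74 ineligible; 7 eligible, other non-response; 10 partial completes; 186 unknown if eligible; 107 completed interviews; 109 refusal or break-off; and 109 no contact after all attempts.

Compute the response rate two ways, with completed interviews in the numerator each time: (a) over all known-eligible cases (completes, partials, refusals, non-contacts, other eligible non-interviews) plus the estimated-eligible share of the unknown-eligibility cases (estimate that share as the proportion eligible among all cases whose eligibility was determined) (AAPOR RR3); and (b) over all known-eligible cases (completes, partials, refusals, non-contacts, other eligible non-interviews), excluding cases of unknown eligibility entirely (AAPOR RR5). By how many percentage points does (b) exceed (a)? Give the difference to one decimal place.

Numerator: 107
Known eligible: 107 + 10 + 109 + 109 + 7 = 342
e = 342 / (342 + 74) = 342 / 416 = 0.8221
Eligible share of unknowns: 0.8221 × 186 = 152.91
Denom: 342 + 152.91 = 494.91
RR3 = 107 / 494.91 = 0.2162
Denom: 107 + 10 + 109 + 109 + 7 = 342
RR5 = 107 / 342 = 0.3129
Difference = 31.29 − 21.62 = 9.67 percentage points

9.7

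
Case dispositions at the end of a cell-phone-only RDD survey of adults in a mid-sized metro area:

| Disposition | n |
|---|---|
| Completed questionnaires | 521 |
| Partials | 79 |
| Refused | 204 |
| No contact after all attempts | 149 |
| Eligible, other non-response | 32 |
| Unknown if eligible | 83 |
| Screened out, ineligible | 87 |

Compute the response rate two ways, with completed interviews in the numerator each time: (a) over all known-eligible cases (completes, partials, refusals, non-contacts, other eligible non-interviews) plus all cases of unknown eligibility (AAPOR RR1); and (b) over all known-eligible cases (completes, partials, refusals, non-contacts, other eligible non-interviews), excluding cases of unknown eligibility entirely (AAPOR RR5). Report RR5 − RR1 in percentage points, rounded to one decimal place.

Num → 521
Denom → 521 + 79 + 204 + 149 + 32 + 83 = 1068
RR1 = 521 / 1068 = 0.4878
Denom → 521 + 79 + 204 + 149 + 32 = 985
RR5 = 521 / 985 = 0.5289
Difference = 52.89 − 48.78 = 4.11 percentage points

4.1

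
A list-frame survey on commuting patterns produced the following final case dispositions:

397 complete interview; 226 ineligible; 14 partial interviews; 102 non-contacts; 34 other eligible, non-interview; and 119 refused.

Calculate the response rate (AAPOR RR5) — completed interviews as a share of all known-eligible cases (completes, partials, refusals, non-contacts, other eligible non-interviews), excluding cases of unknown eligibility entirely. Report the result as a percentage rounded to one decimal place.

59.6%

Num → 397
Base → 397 + 14 + 119 + 102 + 34 = 666
RR5 = 397 / 666 = 0.5961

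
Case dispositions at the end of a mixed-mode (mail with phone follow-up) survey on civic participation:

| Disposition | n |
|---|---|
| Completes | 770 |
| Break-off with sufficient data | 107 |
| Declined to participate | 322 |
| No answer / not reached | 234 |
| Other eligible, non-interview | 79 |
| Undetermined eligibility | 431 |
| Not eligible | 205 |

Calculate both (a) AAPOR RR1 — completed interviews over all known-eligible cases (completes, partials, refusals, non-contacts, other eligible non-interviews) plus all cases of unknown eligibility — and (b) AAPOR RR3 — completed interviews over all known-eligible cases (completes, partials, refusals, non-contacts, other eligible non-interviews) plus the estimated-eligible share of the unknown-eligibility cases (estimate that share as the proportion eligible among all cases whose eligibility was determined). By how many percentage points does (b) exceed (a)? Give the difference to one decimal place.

1.1

Top = 770
Denom = 770 + 107 + 322 + 234 + 79 + 431 = 1943
RR1 = 770 / 1943 = 0.3963
Determined eligible = 770 + 107 + 322 + 234 + 79 = 1512
e = 1512 / (1512 + 205) = 1512 / 1717 = 0.8806
Eligible share of unknowns = 0.8806 × 431 = 379.54
Denom = 1512 + 379.54 = 1891.54
RR3 = 770 / 1891.54 = 0.4071
Difference = 40.71 − 39.63 = 1.08 percentage points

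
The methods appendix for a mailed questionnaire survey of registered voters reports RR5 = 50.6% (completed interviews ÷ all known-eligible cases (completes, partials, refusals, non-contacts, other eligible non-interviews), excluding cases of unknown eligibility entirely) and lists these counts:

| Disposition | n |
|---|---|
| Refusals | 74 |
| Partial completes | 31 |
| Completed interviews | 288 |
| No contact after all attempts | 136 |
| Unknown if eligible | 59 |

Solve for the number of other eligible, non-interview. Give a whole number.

RR5 = 288 / D = 0.506
D = 288 / 0.506 = 569.2
Other denominator terms total 529
other eligible, non-interview = 569.2 − 529 ≈ 40

40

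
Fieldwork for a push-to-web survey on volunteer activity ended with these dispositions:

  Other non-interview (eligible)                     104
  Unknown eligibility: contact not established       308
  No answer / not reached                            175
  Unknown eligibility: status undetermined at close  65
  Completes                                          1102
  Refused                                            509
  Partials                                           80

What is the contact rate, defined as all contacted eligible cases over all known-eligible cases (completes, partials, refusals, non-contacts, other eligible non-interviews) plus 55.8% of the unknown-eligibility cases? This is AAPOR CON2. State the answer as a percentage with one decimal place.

82.4%

Unknown if eligible = 308 + 65 = 373
Num → 1102 + 80 + 509 + 104 = 1795
Determined eligible → 1102 + 80 + 509 + 175 + 104 = 1970
Estimated eligible among unknowns → 0.5580 × 373 = 208.13
Denom → 1970 + 208.13 = 2178.13
CON2 = 1795 / 2178.13 = 0.8241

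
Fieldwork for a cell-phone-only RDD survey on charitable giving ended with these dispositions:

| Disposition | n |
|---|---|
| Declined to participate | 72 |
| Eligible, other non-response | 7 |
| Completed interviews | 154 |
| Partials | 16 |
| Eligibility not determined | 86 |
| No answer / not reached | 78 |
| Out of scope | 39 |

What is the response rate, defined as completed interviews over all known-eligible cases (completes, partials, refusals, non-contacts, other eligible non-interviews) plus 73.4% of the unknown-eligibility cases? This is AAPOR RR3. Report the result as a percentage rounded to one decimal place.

Num = 154
Determined eligible = 154 + 16 + 72 + 78 + 7 = 327
Estimated eligible among unknowns = 0.7340 × 86 = 63.12
Denominator = 327 + 63.12 = 390.12
RR3 = 154 / 390.12 = 0.3948

39.5%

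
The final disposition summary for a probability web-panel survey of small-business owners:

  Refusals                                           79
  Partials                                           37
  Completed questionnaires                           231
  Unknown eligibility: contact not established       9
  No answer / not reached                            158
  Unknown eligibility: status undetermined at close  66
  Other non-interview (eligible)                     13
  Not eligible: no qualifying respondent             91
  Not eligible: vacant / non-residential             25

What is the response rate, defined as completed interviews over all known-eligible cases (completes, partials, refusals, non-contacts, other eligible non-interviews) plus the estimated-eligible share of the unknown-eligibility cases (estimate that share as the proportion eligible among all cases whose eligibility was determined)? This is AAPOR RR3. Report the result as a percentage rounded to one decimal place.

39.9%

Undetermined eligibility = 9 + 66 = 75
Ineligible = 91 + 25 = 116
Top = 231
Eligible (known) = 231 + 37 + 79 + 158 + 13 = 518
e = 518 / (518 + 116) = 518 / 634 = 0.8170
Eligible share of unknowns = 0.8170 × 75 = 61.27
Base = 518 + 61.27 = 579.27
RR3 = 231 / 579.27 = 0.3988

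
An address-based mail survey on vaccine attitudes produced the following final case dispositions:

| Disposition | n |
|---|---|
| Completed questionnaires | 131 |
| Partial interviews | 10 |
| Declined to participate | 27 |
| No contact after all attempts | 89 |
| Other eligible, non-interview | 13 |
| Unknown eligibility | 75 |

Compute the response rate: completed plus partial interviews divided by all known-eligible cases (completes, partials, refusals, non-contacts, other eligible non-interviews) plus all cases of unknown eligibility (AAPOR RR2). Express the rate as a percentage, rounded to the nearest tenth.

40.9%

Num: 131 + 10 = 141
Denom: 131 + 10 + 27 + 89 + 13 + 75 = 345
RR2 = 141 / 345 = 0.4087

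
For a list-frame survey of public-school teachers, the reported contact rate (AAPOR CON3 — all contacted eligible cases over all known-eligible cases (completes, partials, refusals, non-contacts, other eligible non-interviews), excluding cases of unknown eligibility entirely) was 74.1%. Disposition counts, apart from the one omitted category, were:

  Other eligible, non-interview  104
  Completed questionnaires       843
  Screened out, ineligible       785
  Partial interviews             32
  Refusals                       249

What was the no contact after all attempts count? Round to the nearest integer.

429

Numerator → 843 + 32 + 249 + 104 = 1228
CON3 = 1228 / D = 0.741
D = 1228 / 0.741 = 1657.2
Rest of base = 1228
no contact after all attempts = 1657.2 − 1228 ≈ 429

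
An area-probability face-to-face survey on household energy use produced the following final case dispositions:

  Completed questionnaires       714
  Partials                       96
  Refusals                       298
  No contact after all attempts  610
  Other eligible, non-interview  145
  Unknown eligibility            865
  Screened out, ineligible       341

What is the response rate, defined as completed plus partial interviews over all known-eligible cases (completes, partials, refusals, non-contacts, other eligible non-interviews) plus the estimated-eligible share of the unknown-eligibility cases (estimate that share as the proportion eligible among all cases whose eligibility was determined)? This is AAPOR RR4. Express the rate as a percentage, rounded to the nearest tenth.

31.2%

Top: 714 + 96 = 810
Known eligible: 714 + 96 + 298 + 610 + 145 = 1863
e = 1863 / (1863 + 341) = 1863 / 2204 = 0.8453
Estimated eligible among unknowns: 0.8453 × 865 = 731.18
Denominator: 1863 + 731.18 = 2594.18
RR4 = 810 / 2594.18 = 0.3122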